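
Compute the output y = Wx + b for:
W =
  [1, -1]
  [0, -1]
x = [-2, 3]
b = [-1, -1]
y = [-6, -4]

Wx = [1×-2 + -1×3, 0×-2 + -1×3]
   = [-5, -3]
y = Wx + b = [-5 + -1, -3 + -1] = [-6, -4]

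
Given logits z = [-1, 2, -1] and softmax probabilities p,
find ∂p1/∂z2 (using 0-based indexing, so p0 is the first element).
∂p1/∂z2 = -0.04118

p = softmax(z) = [0.04528, 0.9094, 0.04528]
p1 = 0.9094, p2 = 0.04528

∂p1/∂z2 = -p1 × p2 = -0.9094 × 0.04528 = -0.04118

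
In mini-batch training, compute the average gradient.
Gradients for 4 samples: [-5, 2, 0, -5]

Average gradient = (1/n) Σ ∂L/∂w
Average gradient = -2

Average = (1/4)(-5 + 2 + 0 + -5) = -8/4 = -2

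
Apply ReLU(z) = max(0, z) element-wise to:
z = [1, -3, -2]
h = [1, 0, 0]

ReLU applied element-wise: max(0,1)=1, max(0,-3)=0, max(0,-2)=0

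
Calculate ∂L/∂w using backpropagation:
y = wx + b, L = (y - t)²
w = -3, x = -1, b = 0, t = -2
∂L/∂w = -10

y = wx + b = (-3)(-1) + 0 = 3
∂L/∂y = 2(y - t) = 2(3 - -2) = 10
∂y/∂w = x = -1
∂L/∂w = ∂L/∂y · ∂y/∂w = 10 × -1 = -10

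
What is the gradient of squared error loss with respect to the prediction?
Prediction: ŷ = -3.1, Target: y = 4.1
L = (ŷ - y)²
∂L/∂ŷ = -14.4

∂L/∂ŷ = 2(ŷ - y) = 2(-3.1 - 4.1) = 2(-7.2) = -14.4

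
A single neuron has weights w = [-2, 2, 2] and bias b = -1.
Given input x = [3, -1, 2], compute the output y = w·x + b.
y = -5

y = (-2)(3) + (2)(-1) + (2)(2) + -1 = -5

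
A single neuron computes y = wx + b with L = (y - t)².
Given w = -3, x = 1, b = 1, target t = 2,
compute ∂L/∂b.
∂L/∂b = -8

y = wx + b = (-3)(1) + 1 = -2
∂L/∂y = 2(y - t) = 2(-2 - 2) = -8
∂y/∂b = 1
∂L/∂b = ∂L/∂y · ∂y/∂b = -8 × 1 = -8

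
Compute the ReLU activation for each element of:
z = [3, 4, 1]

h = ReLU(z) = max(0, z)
h = [3, 4, 1]

ReLU applied element-wise: max(0,3)=3, max(0,4)=4, max(0,1)=1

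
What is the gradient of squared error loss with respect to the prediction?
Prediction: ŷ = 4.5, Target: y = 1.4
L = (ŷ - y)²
∂L/∂ŷ = 6.2

∂L/∂ŷ = 2(ŷ - y) = 2(4.5 - 1.4) = 2(3.1) = 6.2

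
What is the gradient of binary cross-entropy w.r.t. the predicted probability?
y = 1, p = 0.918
∂L/∂p = -1.089

∂L/∂p = -y/p + (1-y)/(1-p) = -1/0.918 + 0 = -1.089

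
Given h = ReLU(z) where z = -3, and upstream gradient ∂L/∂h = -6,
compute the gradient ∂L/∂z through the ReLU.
∂L/∂z = 0

h = ReLU(-3) = 0
Since z < 0: ∂h/∂z = 0
∂L/∂z = ∂L/∂h · ∂h/∂z = -6 × 0 = 0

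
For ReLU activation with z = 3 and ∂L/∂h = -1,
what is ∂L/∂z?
∂L/∂z = -1

h = ReLU(3) = 3
Since z > 0: ∂h/∂z = 1
∂L/∂z = ∂L/∂h · ∂h/∂z = -1 × 1 = -1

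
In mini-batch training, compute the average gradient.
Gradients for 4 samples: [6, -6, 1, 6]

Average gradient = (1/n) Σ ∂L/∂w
Average gradient = 1.75

Average = (1/4)(6 + -6 + 1 + 6) = 7/4 = 1.75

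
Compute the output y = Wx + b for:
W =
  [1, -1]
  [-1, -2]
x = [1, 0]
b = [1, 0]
y = [2, -1]

Wx = [1×1 + -1×0, -1×1 + -2×0]
   = [1, -1]
y = Wx + b = [1 + 1, -1 + 0] = [2, -1]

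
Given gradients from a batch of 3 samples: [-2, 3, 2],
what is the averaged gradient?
Average gradient = 1

Average = (1/3)(-2 + 3 + 2) = 3/3 = 1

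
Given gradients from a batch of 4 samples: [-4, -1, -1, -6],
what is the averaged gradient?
Average gradient = -3

Average = (1/4)(-4 + -1 + -1 + -6) = -12/4 = -3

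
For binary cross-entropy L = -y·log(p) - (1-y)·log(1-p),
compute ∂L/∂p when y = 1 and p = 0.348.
∂L/∂p = -2.874

∂L/∂p = -y/p + (1-y)/(1-p) = -1/0.348 + 0 = -2.874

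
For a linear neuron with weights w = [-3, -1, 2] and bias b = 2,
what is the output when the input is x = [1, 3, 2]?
y = 0

y = (-3)(1) + (-1)(3) + (2)(2) + 2 = 0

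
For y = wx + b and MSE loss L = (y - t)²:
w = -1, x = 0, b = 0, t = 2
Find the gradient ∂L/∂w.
∂L/∂w = 0

y = wx + b = (-1)(0) + 0 = 0
∂L/∂y = 2(y - t) = 2(0 - 2) = -4
∂y/∂w = x = 0
∂L/∂w = ∂L/∂y · ∂y/∂w = -4 × 0 = 0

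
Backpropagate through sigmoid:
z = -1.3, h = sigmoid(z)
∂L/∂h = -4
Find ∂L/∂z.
∂L/∂z = -0.6732

σ(-1.3) = 0.2142
σ'(-1.3) = σ(-1.3)(1 - σ(-1.3)) = 0.2142 × 0.7858 = 0.1683
∂L/∂z = ∂L/∂h · σ'(z) = -4 × 0.1683 = -0.6732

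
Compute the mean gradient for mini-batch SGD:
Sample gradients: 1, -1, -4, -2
Average gradient = -1.5

Average = (1/4)(1 + -1 + -4 + -2) = -6/4 = -1.5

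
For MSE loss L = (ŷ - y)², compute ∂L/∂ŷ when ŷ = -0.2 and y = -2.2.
∂L/∂ŷ = 4.0

∂L/∂ŷ = 2(ŷ - y) = 2(-0.2 - -2.2) = 2(2.0) = 4.0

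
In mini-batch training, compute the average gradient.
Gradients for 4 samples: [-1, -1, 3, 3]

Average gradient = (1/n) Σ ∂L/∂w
Average gradient = 1

Average = (1/4)(-1 + -1 + 3 + 3) = 4/4 = 1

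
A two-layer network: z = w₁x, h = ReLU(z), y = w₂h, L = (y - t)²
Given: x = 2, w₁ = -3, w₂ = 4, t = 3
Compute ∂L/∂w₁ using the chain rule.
∂L/∂w₁ = 0

Forward pass:
z = w₁x = -3×2 = -6
h = ReLU(-6) = 0
y = w₂h = 4×0 = 0

Backward pass:
∂L/∂y = 2(y - t) = 2(0 - 3) = -6
∂y/∂h = w₂ = 4
∂h/∂z = 0 (ReLU derivative)
∂z/∂w₁ = x = 2

∂L/∂w₁ = -6 × 4 × 0 × 2 = 0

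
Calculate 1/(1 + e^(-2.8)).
0.9427

sigmoid(2.8) = 1/(1 + e^(-2.8)) = 1/(1 + 0.06081) = 0.9427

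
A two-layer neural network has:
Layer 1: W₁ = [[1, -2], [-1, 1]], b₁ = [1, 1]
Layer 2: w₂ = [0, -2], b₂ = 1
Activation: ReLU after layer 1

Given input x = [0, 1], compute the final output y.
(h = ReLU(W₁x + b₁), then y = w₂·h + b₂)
y = -3

Layer 1 pre-activation: z₁ = [-1, 2]
After ReLU: h = [0, 2]
Layer 2 output: y = 0×0 + -2×2 + 1 = -3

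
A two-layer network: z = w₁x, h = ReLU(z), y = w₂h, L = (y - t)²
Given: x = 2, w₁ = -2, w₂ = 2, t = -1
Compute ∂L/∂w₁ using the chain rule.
∂L/∂w₁ = 0

Forward pass:
z = w₁x = -2×2 = -4
h = ReLU(-4) = 0
y = w₂h = 2×0 = 0

Backward pass:
∂L/∂y = 2(y - t) = 2(0 - -1) = 2
∂y/∂h = w₂ = 2
∂h/∂z = 0 (ReLU derivative)
∂z/∂w₁ = x = 2

∂L/∂w₁ = 2 × 2 × 0 × 2 = 0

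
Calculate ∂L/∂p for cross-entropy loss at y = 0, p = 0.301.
∂L/∂p = 1.431

∂L/∂p = -y/p + (1-y)/(1-p) = 0 + 1/0.699 = 1.431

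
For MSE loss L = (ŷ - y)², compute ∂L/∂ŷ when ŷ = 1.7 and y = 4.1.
∂L/∂ŷ = -4.8

∂L/∂ŷ = 2(ŷ - y) = 2(1.7 - 4.1) = 2(-2.4) = -4.8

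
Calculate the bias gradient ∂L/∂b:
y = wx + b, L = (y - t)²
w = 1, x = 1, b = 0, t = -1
∂L/∂b = 4

y = wx + b = (1)(1) + 0 = 1
∂L/∂y = 2(y - t) = 2(1 - -1) = 4
∂y/∂b = 1
∂L/∂b = ∂L/∂y · ∂y/∂b = 4 × 1 = 4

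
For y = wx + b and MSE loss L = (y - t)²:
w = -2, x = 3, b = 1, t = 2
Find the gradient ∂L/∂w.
∂L/∂w = -42

y = wx + b = (-2)(3) + 1 = -5
∂L/∂y = 2(y - t) = 2(-5 - 2) = -14
∂y/∂w = x = 3
∂L/∂w = ∂L/∂y · ∂y/∂w = -14 × 3 = -42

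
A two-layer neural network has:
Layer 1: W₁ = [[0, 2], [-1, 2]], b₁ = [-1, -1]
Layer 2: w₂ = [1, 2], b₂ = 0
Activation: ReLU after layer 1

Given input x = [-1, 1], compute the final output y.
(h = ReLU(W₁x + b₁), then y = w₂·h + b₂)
y = 5

Layer 1 pre-activation: z₁ = [1, 2]
After ReLU: h = [1, 2]
Layer 2 output: y = 1×1 + 2×2 + 0 = 5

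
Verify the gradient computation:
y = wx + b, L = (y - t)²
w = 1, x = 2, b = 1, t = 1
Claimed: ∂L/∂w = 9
Incorrect

y = (1)(2) + 1 = 3
∂L/∂y = 2(y - t) = 2(3 - 1) = 4
∂y/∂w = x = 2
∂L/∂w = 4 × 2 = 8

Claimed value: 9
Incorrect: The correct gradient is 8.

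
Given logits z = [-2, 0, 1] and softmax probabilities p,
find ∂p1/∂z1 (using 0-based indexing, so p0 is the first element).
∂p1/∂z1 = 0.1922

p = softmax(z) = [0.03512, 0.2595, 0.7054]
p1 = 0.2595

∂p1/∂z1 = p1(1 - p1) = 0.2595 × (1 - 0.2595) = 0.1922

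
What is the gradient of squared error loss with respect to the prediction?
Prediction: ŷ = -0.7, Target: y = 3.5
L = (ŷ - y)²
∂L/∂ŷ = -8.4

∂L/∂ŷ = 2(ŷ - y) = 2(-0.7 - 3.5) = 2(-4.2) = -8.4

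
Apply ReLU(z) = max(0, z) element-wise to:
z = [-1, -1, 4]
h = [0, 0, 4]

ReLU applied element-wise: max(0,-1)=0, max(0,-1)=0, max(0,4)=4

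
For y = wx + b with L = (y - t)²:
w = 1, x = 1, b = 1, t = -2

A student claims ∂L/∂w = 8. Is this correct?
Correct

y = (1)(1) + 1 = 2
∂L/∂y = 2(y - t) = 2(2 - -2) = 8
∂y/∂w = x = 1
∂L/∂w = 8 × 1 = 8

Claimed value: 8
Correct: The correct gradient is 8.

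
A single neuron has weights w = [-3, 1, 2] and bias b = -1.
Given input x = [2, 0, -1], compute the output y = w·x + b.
y = -9

y = (-3)(2) + (1)(0) + (2)(-1) + -1 = -9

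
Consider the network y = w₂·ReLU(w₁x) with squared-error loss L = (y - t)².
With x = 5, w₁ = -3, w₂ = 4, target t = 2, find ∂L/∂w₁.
∂L/∂w₁ = 0

Forward pass:
z = w₁x = -3×5 = -15
h = ReLU(-15) = 0
y = w₂h = 4×0 = 0

Backward pass:
∂L/∂y = 2(y - t) = 2(0 - 2) = -4
∂y/∂h = w₂ = 4
∂h/∂z = 0 (ReLU derivative)
∂z/∂w₁ = x = 5

∂L/∂w₁ = -4 × 4 × 0 × 5 = 0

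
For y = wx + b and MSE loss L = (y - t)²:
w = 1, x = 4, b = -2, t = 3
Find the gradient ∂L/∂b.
∂L/∂b = -2

y = wx + b = (1)(4) + -2 = 2
∂L/∂y = 2(y - t) = 2(2 - 3) = -2
∂y/∂b = 1
∂L/∂b = ∂L/∂y · ∂y/∂b = -2 × 1 = -2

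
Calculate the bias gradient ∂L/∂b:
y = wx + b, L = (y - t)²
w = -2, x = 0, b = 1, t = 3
∂L/∂b = -4

y = wx + b = (-2)(0) + 1 = 1
∂L/∂y = 2(y - t) = 2(1 - 3) = -4
∂y/∂b = 1
∂L/∂b = ∂L/∂y · ∂y/∂b = -4 × 1 = -4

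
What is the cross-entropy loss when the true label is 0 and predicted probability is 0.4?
L = 0.5108

L = -0·log(0.4) - 1·log(0.6) = -log(0.6) = 0.5108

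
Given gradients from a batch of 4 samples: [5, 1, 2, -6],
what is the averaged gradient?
Average gradient = 0.5

Average = (1/4)(5 + 1 + 2 + -6) = 2/4 = 0.5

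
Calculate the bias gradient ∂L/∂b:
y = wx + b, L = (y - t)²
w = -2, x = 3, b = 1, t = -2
∂L/∂b = -6

y = wx + b = (-2)(3) + 1 = -5
∂L/∂y = 2(y - t) = 2(-5 - -2) = -6
∂y/∂b = 1
∂L/∂b = ∂L/∂y · ∂y/∂b = -6 × 1 = -6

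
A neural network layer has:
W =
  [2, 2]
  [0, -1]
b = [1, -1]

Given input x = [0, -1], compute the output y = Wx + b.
y = [-1, 0]

Wx = [2×0 + 2×-1, 0×0 + -1×-1]
   = [-2, 1]
y = Wx + b = [-2 + 1, 1 + -1] = [-1, 0]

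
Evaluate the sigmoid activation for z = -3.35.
0.0339

sigmoid(-3.35) = 1/(1 + e^(3.35)) = 1/(1 + 28.5) = 0.0339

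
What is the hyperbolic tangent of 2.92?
0.9942

tanh(2.92) = (e^(2.92) - e^(-2.92))/(e^(2.92) + e^(-2.92)) = 0.9942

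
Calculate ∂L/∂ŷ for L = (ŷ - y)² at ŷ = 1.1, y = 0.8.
∂L/∂ŷ = 0.6

∂L/∂ŷ = 2(ŷ - y) = 2(1.1 - 0.8) = 2(0.3) = 0.6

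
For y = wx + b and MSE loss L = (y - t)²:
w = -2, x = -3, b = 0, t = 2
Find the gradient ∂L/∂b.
∂L/∂b = 8

y = wx + b = (-2)(-3) + 0 = 6
∂L/∂y = 2(y - t) = 2(6 - 2) = 8
∂y/∂b = 1
∂L/∂b = ∂L/∂y · ∂y/∂b = 8 × 1 = 8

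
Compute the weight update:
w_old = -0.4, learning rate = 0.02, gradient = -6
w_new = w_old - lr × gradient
w_new = -0.28

w_new = w - η·∂L/∂w = -0.4 - 0.02×(-6) = -0.4 - (-0.12) = -0.28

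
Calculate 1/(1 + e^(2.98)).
0.04834

sigmoid(-2.98) = 1/(1 + e^(2.98)) = 1/(1 + 19.69) = 0.04834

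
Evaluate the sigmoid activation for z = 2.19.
0.8993

sigmoid(2.19) = 1/(1 + e^(-2.19)) = 1/(1 + 0.1119) = 0.8993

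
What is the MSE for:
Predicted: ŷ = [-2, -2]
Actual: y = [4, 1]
MSE = 22.5

MSE = (1/2)((-2-4)² + (-2-1)²) = (1/2)(36 + 9) = 22.5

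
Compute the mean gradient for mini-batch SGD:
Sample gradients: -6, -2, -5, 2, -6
Average gradient = -3.4

Average = (1/5)(-6 + -2 + -5 + 2 + -6) = -17/5 = -3.4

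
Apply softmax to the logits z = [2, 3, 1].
p = [0.2447, 0.6652, 0.09]

exp(z) = [7.389, 20.09, 2.718]
Sum = 30.19
p = [0.2447, 0.6652, 0.09]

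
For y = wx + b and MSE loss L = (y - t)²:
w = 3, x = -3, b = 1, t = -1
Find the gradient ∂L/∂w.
∂L/∂w = 42

y = wx + b = (3)(-3) + 1 = -8
∂L/∂y = 2(y - t) = 2(-8 - -1) = -14
∂y/∂w = x = -3
∂L/∂w = ∂L/∂y · ∂y/∂w = -14 × -3 = 42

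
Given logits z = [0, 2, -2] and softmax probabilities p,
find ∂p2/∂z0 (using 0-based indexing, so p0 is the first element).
∂p2/∂z0 = -0.001862

p = softmax(z) = [0.1173, 0.8668, 0.01588]
p2 = 0.01588, p0 = 0.1173

∂p2/∂z0 = -p2 × p0 = -0.01588 × 0.1173 = -0.001862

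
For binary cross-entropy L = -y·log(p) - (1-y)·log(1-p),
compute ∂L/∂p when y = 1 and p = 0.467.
∂L/∂p = -2.141

∂L/∂p = -y/p + (1-y)/(1-p) = -1/0.467 + 0 = -2.141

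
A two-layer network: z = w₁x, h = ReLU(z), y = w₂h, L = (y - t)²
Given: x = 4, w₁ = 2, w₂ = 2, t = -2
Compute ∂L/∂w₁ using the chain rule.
∂L/∂w₁ = 288

Forward pass:
z = w₁x = 2×4 = 8
h = ReLU(8) = 8
y = w₂h = 2×8 = 16

Backward pass:
∂L/∂y = 2(y - t) = 2(16 - -2) = 36
∂y/∂h = w₂ = 2
∂h/∂z = 1 (ReLU derivative)
∂z/∂w₁ = x = 4

∂L/∂w₁ = 36 × 2 × 1 × 4 = 288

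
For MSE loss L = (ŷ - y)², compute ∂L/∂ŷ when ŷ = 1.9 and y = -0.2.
∂L/∂ŷ = 4.2

∂L/∂ŷ = 2(ŷ - y) = 2(1.9 - -0.2) = 2(2.1) = 4.2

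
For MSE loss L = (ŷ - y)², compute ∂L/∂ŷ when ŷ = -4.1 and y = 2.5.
∂L/∂ŷ = -13.2

∂L/∂ŷ = 2(ŷ - y) = 2(-4.1 - 2.5) = 2(-6.6) = -13.2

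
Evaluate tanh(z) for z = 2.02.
0.9654

tanh(2.02) = (e^(2.02) - e^(-2.02))/(e^(2.02) + e^(-2.02)) = 0.9654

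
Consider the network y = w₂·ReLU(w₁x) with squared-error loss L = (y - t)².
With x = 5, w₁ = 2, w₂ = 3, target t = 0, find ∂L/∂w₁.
∂L/∂w₁ = 900

Forward pass:
z = w₁x = 2×5 = 10
h = ReLU(10) = 10
y = w₂h = 3×10 = 30

Backward pass:
∂L/∂y = 2(y - t) = 2(30 - 0) = 60
∂y/∂h = w₂ = 3
∂h/∂z = 1 (ReLU derivative)
∂z/∂w₁ = x = 5

∂L/∂w₁ = 60 × 3 × 1 × 5 = 900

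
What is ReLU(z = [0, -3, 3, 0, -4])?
h = [0, 0, 3, 0, 0]

ReLU applied element-wise: max(0,0)=0, max(0,-3)=0, max(0,3)=3, max(0,0)=0, max(0,-4)=0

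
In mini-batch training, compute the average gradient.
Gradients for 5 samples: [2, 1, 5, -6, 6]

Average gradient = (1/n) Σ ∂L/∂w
Average gradient = 1.6

Average = (1/5)(2 + 1 + 5 + -6 + 6) = 8/5 = 1.6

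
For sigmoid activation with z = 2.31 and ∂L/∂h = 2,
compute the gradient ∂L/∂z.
∂L/∂z = 0.1643

σ(2.31) = 0.9097
σ'(2.31) = σ(2.31)(1 - σ(2.31)) = 0.9097 × 0.0903 = 0.08214
∂L/∂z = ∂L/∂h · σ'(z) = 2 × 0.08214 = 0.1643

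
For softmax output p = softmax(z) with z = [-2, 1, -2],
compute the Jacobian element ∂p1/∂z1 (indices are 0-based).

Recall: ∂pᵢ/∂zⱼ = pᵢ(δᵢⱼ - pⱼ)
∂p1/∂z1 = 0.08236

p = softmax(z) = [0.04528, 0.9094, 0.04528]
p1 = 0.9094

∂p1/∂z1 = p1(1 - p1) = 0.9094 × (1 - 0.9094) = 0.08236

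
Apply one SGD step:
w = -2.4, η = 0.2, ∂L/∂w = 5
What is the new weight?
w_new = -3.4

w_new = w - η·∂L/∂w = -2.4 - 0.2×(5) = -2.4 - (1) = -3.4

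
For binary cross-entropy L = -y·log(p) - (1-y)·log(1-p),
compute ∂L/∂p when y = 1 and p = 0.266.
∂L/∂p = -3.759

∂L/∂p = -y/p + (1-y)/(1-p) = -1/0.266 + 0 = -3.759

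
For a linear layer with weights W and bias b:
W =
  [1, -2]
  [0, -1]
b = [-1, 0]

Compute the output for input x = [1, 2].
y = [-4, -2]

Wx = [1×1 + -2×2, 0×1 + -1×2]
   = [-3, -2]
y = Wx + b = [-3 + -1, -2 + 0] = [-4, -2]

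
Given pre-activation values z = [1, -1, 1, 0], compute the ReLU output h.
h = [1, 0, 1, 0]

ReLU applied element-wise: max(0,1)=1, max(0,-1)=0, max(0,1)=1, max(0,0)=0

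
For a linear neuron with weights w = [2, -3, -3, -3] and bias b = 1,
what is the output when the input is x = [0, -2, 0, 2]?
y = 1

y = (2)(0) + (-3)(-2) + (-3)(0) + (-3)(2) + 1 = 1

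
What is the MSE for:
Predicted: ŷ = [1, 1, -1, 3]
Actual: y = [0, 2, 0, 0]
MSE = 3

MSE = (1/4)((1-0)² + (1-2)² + (-1-0)² + (3-0)²) = (1/4)(1 + 1 + 1 + 9) = 3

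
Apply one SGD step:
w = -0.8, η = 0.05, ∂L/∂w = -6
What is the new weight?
w_new = -0.5

w_new = w - η·∂L/∂w = -0.8 - 0.05×(-6) = -0.8 - (-0.3) = -0.5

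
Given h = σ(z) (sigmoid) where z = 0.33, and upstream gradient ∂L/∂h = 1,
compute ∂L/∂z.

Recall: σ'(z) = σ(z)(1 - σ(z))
∂L/∂z = 0.2433

σ(0.33) = 0.5818
σ'(0.33) = σ(0.33)(1 - σ(0.33)) = 0.5818 × 0.4182 = 0.2433
∂L/∂z = ∂L/∂h · σ'(z) = 1 × 0.2433 = 0.2433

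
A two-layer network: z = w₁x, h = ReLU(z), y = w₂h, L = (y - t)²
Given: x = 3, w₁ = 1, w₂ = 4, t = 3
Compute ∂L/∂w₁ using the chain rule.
∂L/∂w₁ = 216

Forward pass:
z = w₁x = 1×3 = 3
h = ReLU(3) = 3
y = w₂h = 4×3 = 12

Backward pass:
∂L/∂y = 2(y - t) = 2(12 - 3) = 18
∂y/∂h = w₂ = 4
∂h/∂z = 1 (ReLU derivative)
∂z/∂w₁ = x = 3

∂L/∂w₁ = 18 × 4 × 1 × 3 = 216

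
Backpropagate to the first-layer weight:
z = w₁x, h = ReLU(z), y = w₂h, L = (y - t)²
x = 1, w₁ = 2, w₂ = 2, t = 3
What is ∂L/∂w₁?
∂L/∂w₁ = 4

Forward pass:
z = w₁x = 2×1 = 2
h = ReLU(2) = 2
y = w₂h = 2×2 = 4

Backward pass:
∂L/∂y = 2(y - t) = 2(4 - 3) = 2
∂y/∂h = w₂ = 2
∂h/∂z = 1 (ReLU derivative)
∂z/∂w₁ = x = 1

∂L/∂w₁ = 2 × 2 × 1 × 1 = 4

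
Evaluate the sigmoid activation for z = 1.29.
0.7841

sigmoid(1.29) = 1/(1 + e^(-1.29)) = 1/(1 + 0.2753) = 0.7841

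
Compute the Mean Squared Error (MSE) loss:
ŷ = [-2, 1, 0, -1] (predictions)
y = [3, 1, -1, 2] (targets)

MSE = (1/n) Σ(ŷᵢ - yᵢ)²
MSE = 8.75

MSE = (1/4)((-2-3)² + (1-1)² + (0--1)² + (-1-2)²) = (1/4)(25 + 0 + 1 + 9) = 8.75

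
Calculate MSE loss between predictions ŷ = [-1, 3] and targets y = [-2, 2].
MSE = 1

MSE = (1/2)((-1--2)² + (3-2)²) = (1/2)(1 + 1) = 1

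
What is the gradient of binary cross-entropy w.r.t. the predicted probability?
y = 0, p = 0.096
∂L/∂p = 1.106

∂L/∂p = -y/p + (1-y)/(1-p) = 0 + 1/0.904 = 1.106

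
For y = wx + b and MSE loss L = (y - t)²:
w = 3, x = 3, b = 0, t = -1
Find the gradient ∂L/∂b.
∂L/∂b = 20

y = wx + b = (3)(3) + 0 = 9
∂L/∂y = 2(y - t) = 2(9 - -1) = 20
∂y/∂b = 1
∂L/∂b = ∂L/∂y · ∂y/∂b = 20 × 1 = 20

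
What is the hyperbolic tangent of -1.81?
-0.9478

tanh(-1.81) = (e^(-1.81) - e^(1.81))/(e^(-1.81) + e^(1.81)) = -0.9478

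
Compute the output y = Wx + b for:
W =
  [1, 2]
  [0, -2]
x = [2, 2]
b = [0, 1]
y = [6, -3]

Wx = [1×2 + 2×2, 0×2 + -2×2]
   = [6, -4]
y = Wx + b = [6 + 0, -4 + 1] = [6, -3]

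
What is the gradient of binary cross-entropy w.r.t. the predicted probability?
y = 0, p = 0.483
∂L/∂p = 1.934

∂L/∂p = -y/p + (1-y)/(1-p) = 0 + 1/0.517 = 1.934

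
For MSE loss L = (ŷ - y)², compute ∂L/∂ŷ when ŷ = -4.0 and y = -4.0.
∂L/∂ŷ = 0.0

∂L/∂ŷ = 2(ŷ - y) = 2(-4.0 - -4.0) = 2(0.0) = 0.0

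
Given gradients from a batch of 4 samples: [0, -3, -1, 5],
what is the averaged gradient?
Average gradient = 0.25

Average = (1/4)(0 + -3 + -1 + 5) = 1/4 = 0.25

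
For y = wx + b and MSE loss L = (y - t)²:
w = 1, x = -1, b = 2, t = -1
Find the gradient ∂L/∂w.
∂L/∂w = -4

y = wx + b = (1)(-1) + 2 = 1
∂L/∂y = 2(y - t) = 2(1 - -1) = 4
∂y/∂w = x = -1
∂L/∂w = ∂L/∂y · ∂y/∂w = 4 × -1 = -4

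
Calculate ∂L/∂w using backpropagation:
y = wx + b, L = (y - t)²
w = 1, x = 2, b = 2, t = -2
∂L/∂w = 24

y = wx + b = (1)(2) + 2 = 4
∂L/∂y = 2(y - t) = 2(4 - -2) = 12
∂y/∂w = x = 2
∂L/∂w = ∂L/∂y · ∂y/∂w = 12 × 2 = 24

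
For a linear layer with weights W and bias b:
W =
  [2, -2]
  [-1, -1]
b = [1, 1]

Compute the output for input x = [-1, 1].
y = [-3, 1]

Wx = [2×-1 + -2×1, -1×-1 + -1×1]
   = [-4, 0]
y = Wx + b = [-4 + 1, 0 + 1] = [-3, 1]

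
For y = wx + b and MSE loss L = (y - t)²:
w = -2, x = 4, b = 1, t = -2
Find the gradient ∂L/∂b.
∂L/∂b = -10

y = wx + b = (-2)(4) + 1 = -7
∂L/∂y = 2(y - t) = 2(-7 - -2) = -10
∂y/∂b = 1
∂L/∂b = ∂L/∂y · ∂y/∂b = -10 × 1 = -10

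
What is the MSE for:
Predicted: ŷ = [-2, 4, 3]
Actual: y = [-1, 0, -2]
MSE = 14

MSE = (1/3)((-2--1)² + (4-0)² + (3--2)²) = (1/3)(1 + 16 + 25) = 14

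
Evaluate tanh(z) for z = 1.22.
0.8397

tanh(1.22) = (e^(1.22) - e^(-1.22))/(e^(1.22) + e^(-1.22)) = 0.8397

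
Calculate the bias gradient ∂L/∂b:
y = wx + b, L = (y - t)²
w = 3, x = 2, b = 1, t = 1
∂L/∂b = 12

y = wx + b = (3)(2) + 1 = 7
∂L/∂y = 2(y - t) = 2(7 - 1) = 12
∂y/∂b = 1
∂L/∂b = ∂L/∂y · ∂y/∂b = 12 × 1 = 12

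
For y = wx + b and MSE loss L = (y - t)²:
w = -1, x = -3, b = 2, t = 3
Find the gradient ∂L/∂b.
∂L/∂b = 4

y = wx + b = (-1)(-3) + 2 = 5
∂L/∂y = 2(y - t) = 2(5 - 3) = 4
∂y/∂b = 1
∂L/∂b = ∂L/∂y · ∂y/∂b = 4 × 1 = 4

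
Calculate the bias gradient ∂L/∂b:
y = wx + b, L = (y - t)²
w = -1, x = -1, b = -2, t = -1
∂L/∂b = 0

y = wx + b = (-1)(-1) + -2 = -1
∂L/∂y = 2(y - t) = 2(-1 - -1) = 0
∂y/∂b = 1
∂L/∂b = ∂L/∂y · ∂y/∂b = 0 × 1 = 0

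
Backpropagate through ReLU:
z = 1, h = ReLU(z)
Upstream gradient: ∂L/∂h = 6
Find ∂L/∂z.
∂L/∂z = 6

h = ReLU(1) = 1
Since z > 0: ∂h/∂z = 1
∂L/∂z = ∂L/∂h · ∂h/∂z = 6 × 1 = 6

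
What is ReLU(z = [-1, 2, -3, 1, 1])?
h = [0, 2, 0, 1, 1]

ReLU applied element-wise: max(0,-1)=0, max(0,2)=2, max(0,-3)=0, max(0,1)=1, max(0,1)=1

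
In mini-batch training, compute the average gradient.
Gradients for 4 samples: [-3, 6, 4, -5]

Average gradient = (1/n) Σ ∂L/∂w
Average gradient = 0.5

Average = (1/4)(-3 + 6 + 4 + -5) = 2/4 = 0.5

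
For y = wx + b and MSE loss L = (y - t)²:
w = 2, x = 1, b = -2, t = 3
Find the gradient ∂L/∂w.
∂L/∂w = -6

y = wx + b = (2)(1) + -2 = 0
∂L/∂y = 2(y - t) = 2(0 - 3) = -6
∂y/∂w = x = 1
∂L/∂w = ∂L/∂y · ∂y/∂w = -6 × 1 = -6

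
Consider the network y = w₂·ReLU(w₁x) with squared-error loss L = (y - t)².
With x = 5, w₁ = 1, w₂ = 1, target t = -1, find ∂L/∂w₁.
∂L/∂w₁ = 60

Forward pass:
z = w₁x = 1×5 = 5
h = ReLU(5) = 5
y = w₂h = 1×5 = 5

Backward pass:
∂L/∂y = 2(y - t) = 2(5 - -1) = 12
∂y/∂h = w₂ = 1
∂h/∂z = 1 (ReLU derivative)
∂z/∂w₁ = x = 5

∂L/∂w₁ = 12 × 1 × 1 × 5 = 60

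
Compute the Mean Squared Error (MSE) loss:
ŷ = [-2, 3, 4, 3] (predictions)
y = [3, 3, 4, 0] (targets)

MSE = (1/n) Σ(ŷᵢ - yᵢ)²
MSE = 8.5

MSE = (1/4)((-2-3)² + (3-3)² + (4-4)² + (3-0)²) = (1/4)(25 + 0 + 0 + 9) = 8.5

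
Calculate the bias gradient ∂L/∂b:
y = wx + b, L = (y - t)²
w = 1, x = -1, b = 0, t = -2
∂L/∂b = 2

y = wx + b = (1)(-1) + 0 = -1
∂L/∂y = 2(y - t) = 2(-1 - -2) = 2
∂y/∂b = 1
∂L/∂b = ∂L/∂y · ∂y/∂b = 2 × 1 = 2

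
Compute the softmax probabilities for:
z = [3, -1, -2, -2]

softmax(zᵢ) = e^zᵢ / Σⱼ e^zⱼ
p = [0.9692, 0.0178, 0.0065, 0.0065]

exp(z) = [20.09, 0.3679, 0.1353, 0.1353]
Sum = 20.72
p = [0.9692, 0.0178, 0.0065, 0.0065]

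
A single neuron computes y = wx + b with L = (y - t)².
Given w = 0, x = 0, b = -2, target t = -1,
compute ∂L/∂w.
∂L/∂w = 0

y = wx + b = (0)(0) + -2 = -2
∂L/∂y = 2(y - t) = 2(-2 - -1) = -2
∂y/∂w = x = 0
∂L/∂w = ∂L/∂y · ∂y/∂w = -2 × 0 = 0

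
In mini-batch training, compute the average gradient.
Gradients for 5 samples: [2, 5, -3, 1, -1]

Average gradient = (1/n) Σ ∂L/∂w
Average gradient = 0.8

Average = (1/5)(2 + 5 + -3 + 1 + -1) = 4/5 = 0.8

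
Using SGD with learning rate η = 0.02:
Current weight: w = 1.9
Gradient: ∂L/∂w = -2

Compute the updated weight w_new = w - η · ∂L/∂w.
w_new = 1.94

w_new = w - η·∂L/∂w = 1.9 - 0.02×(-2) = 1.9 - (-0.04) = 1.94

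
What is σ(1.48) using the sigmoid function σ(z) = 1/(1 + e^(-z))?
0.8146

sigmoid(1.48) = 1/(1 + e^(-1.48)) = 1/(1 + 0.2276) = 0.8146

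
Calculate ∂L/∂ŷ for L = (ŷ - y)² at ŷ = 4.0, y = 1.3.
∂L/∂ŷ = 5.4

∂L/∂ŷ = 2(ŷ - y) = 2(4.0 - 1.3) = 2(2.7) = 5.4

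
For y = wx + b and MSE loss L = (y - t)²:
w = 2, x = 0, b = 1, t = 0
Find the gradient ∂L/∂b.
∂L/∂b = 2

y = wx + b = (2)(0) + 1 = 1
∂L/∂y = 2(y - t) = 2(1 - 0) = 2
∂y/∂b = 1
∂L/∂b = ∂L/∂y · ∂y/∂b = 2 × 1 = 2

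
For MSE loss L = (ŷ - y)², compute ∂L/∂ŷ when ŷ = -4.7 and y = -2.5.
∂L/∂ŷ = -4.4

∂L/∂ŷ = 2(ŷ - y) = 2(-4.7 - -2.5) = 2(-2.2) = -4.4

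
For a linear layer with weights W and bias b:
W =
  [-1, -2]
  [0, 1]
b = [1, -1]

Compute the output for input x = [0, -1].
y = [3, -2]

Wx = [-1×0 + -2×-1, 0×0 + 1×-1]
   = [2, -1]
y = Wx + b = [2 + 1, -1 + -1] = [3, -2]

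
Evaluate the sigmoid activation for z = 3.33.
0.9654

sigmoid(3.33) = 1/(1 + e^(-3.33)) = 1/(1 + 0.03579) = 0.9654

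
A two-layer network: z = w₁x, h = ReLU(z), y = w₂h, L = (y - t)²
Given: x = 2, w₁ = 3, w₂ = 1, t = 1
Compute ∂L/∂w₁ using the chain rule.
∂L/∂w₁ = 20

Forward pass:
z = w₁x = 3×2 = 6
h = ReLU(6) = 6
y = w₂h = 1×6 = 6

Backward pass:
∂L/∂y = 2(y - t) = 2(6 - 1) = 10
∂y/∂h = w₂ = 1
∂h/∂z = 1 (ReLU derivative)
∂z/∂w₁ = x = 2

∂L/∂w₁ = 10 × 1 × 1 × 2 = 20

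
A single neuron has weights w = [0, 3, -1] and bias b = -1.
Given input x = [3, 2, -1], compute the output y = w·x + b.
y = 6

y = (0)(3) + (3)(2) + (-1)(-1) + -1 = 6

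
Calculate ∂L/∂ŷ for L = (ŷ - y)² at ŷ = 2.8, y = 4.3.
∂L/∂ŷ = -3.0

∂L/∂ŷ = 2(ŷ - y) = 2(2.8 - 4.3) = 2(-1.5) = -3.0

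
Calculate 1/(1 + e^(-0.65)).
0.657

sigmoid(0.65) = 1/(1 + e^(-0.65)) = 1/(1 + 0.522) = 0.657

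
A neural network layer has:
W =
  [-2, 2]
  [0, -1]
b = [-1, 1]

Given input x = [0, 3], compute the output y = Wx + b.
y = [5, -2]

Wx = [-2×0 + 2×3, 0×0 + -1×3]
   = [6, -3]
y = Wx + b = [6 + -1, -3 + 1] = [5, -2]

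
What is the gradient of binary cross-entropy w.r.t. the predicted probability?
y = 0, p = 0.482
∂L/∂p = 1.931

∂L/∂p = -y/p + (1-y)/(1-p) = 0 + 1/0.518 = 1.931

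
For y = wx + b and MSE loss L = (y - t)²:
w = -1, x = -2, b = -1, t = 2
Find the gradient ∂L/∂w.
∂L/∂w = 4

y = wx + b = (-1)(-2) + -1 = 1
∂L/∂y = 2(y - t) = 2(1 - 2) = -2
∂y/∂w = x = -2
∂L/∂w = ∂L/∂y · ∂y/∂w = -2 × -2 = 4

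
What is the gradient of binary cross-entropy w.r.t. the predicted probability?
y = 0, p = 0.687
∂L/∂p = 3.195

∂L/∂p = -y/p + (1-y)/(1-p) = 0 + 1/0.313 = 3.195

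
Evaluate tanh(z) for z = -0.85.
-0.6911

tanh(-0.85) = (e^(-0.85) - e^(0.85))/(e^(-0.85) + e^(0.85)) = -0.6911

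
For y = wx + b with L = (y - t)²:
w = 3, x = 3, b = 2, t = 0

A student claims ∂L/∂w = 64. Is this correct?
Incorrect

y = (3)(3) + 2 = 11
∂L/∂y = 2(y - t) = 2(11 - 0) = 22
∂y/∂w = x = 3
∂L/∂w = 22 × 3 = 66

Claimed value: 64
Incorrect: The correct gradient is 66.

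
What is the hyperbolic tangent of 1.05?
0.7818

tanh(1.05) = (e^(1.05) - e^(-1.05))/(e^(1.05) + e^(-1.05)) = 0.7818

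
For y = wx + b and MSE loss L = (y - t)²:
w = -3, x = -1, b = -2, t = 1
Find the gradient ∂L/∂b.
∂L/∂b = 0

y = wx + b = (-3)(-1) + -2 = 1
∂L/∂y = 2(y - t) = 2(1 - 1) = 0
∂y/∂b = 1
∂L/∂b = ∂L/∂y · ∂y/∂b = 0 × 1 = 0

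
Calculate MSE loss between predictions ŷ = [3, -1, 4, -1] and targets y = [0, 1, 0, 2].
MSE = 9.5

MSE = (1/4)((3-0)² + (-1-1)² + (4-0)² + (-1-2)²) = (1/4)(9 + 4 + 16 + 9) = 9.5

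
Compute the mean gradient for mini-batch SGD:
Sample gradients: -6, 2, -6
Average gradient = -3.333

Average = (1/3)(-6 + 2 + -6) = -10/3 = -3.333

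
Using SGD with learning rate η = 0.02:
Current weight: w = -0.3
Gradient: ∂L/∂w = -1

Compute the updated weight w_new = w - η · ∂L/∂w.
w_new = -0.28

w_new = w - η·∂L/∂w = -0.3 - 0.02×(-1) = -0.3 - (-0.02) = -0.28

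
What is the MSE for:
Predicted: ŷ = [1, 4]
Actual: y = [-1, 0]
MSE = 10

MSE = (1/2)((1--1)² + (4-0)²) = (1/2)(4 + 16) = 10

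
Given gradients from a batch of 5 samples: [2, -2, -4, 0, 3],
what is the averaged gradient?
Average gradient = -0.2

Average = (1/5)(2 + -2 + -4 + 0 + 3) = -1/5 = -0.2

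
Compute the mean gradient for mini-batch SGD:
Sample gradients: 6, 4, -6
Average gradient = 1.333

Average = (1/3)(6 + 4 + -6) = 4/3 = 1.333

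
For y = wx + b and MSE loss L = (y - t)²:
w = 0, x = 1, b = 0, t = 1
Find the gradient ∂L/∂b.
∂L/∂b = -2

y = wx + b = (0)(1) + 0 = 0
∂L/∂y = 2(y - t) = 2(0 - 1) = -2
∂y/∂b = 1
∂L/∂b = ∂L/∂y · ∂y/∂b = -2 × 1 = -2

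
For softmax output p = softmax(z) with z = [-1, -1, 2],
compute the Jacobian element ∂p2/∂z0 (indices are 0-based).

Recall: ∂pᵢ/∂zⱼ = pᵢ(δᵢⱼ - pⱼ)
∂p2/∂z0 = -0.04118

p = softmax(z) = [0.04528, 0.04528, 0.9094]
p2 = 0.9094, p0 = 0.04528

∂p2/∂z0 = -p2 × p0 = -0.9094 × 0.04528 = -0.04118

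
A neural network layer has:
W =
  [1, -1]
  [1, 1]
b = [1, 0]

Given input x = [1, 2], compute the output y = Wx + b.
y = [0, 3]

Wx = [1×1 + -1×2, 1×1 + 1×2]
   = [-1, 3]
y = Wx + b = [-1 + 1, 3 + 0] = [0, 3]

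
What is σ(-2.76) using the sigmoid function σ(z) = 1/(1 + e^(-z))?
0.05952

sigmoid(-2.76) = 1/(1 + e^(2.76)) = 1/(1 + 15.8) = 0.05952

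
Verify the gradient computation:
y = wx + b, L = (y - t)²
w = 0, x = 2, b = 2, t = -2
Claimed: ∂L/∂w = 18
Incorrect

y = (0)(2) + 2 = 2
∂L/∂y = 2(y - t) = 2(2 - -2) = 8
∂y/∂w = x = 2
∂L/∂w = 8 × 2 = 16

Claimed value: 18
Incorrect: The correct gradient is 16.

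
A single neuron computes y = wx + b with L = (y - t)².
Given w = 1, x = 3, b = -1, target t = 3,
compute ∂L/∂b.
∂L/∂b = -2

y = wx + b = (1)(3) + -1 = 2
∂L/∂y = 2(y - t) = 2(2 - 3) = -2
∂y/∂b = 1
∂L/∂b = ∂L/∂y · ∂y/∂b = -2 × 1 = -2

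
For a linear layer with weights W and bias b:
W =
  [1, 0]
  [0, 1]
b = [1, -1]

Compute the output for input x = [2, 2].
y = [3, 1]

Wx = [1×2 + 0×2, 0×2 + 1×2]
   = [2, 2]
y = Wx + b = [2 + 1, 2 + -1] = [3, 1]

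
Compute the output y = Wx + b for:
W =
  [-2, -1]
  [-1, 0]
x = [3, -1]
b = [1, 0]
y = [-4, -3]

Wx = [-2×3 + -1×-1, -1×3 + 0×-1]
   = [-5, -3]
y = Wx + b = [-5 + 1, -3 + 0] = [-4, -3]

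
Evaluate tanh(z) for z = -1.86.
-0.9527

tanh(-1.86) = (e^(-1.86) - e^(1.86))/(e^(-1.86) + e^(1.86)) = -0.9527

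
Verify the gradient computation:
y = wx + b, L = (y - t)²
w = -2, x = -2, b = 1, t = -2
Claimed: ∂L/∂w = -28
Correct

y = (-2)(-2) + 1 = 5
∂L/∂y = 2(y - t) = 2(5 - -2) = 14
∂y/∂w = x = -2
∂L/∂w = 14 × -2 = -28

Claimed value: -28
Correct: The correct gradient is -28.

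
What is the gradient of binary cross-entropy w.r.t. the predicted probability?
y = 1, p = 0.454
∂L/∂p = -2.203

∂L/∂p = -y/p + (1-y)/(1-p) = -1/0.454 + 0 = -2.203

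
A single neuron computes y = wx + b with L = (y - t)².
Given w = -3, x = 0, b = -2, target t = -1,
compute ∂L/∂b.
∂L/∂b = -2

y = wx + b = (-3)(0) + -2 = -2
∂L/∂y = 2(y - t) = 2(-2 - -1) = -2
∂y/∂b = 1
∂L/∂b = ∂L/∂y · ∂y/∂b = -2 × 1 = -2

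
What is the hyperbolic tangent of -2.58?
-0.9886

tanh(-2.58) = (e^(-2.58) - e^(2.58))/(e^(-2.58) + e^(2.58)) = -0.9886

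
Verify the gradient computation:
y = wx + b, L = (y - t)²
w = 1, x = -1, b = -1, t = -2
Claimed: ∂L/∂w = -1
Incorrect

y = (1)(-1) + -1 = -2
∂L/∂y = 2(y - t) = 2(-2 - -2) = 0
∂y/∂w = x = -1
∂L/∂w = 0 × -1 = 0

Claimed value: -1
Incorrect: The correct gradient is 0.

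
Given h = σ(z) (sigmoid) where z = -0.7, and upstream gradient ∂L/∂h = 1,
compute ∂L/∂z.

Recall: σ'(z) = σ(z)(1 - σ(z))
∂L/∂z = 0.2217

σ(-0.7) = 0.3318
σ'(-0.7) = σ(-0.7)(1 - σ(-0.7)) = 0.3318 × 0.6682 = 0.2217
∂L/∂z = ∂L/∂h · σ'(z) = 1 × 0.2217 = 0.2217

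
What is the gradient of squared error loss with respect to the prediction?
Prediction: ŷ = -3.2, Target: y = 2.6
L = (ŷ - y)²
∂L/∂ŷ = -11.6

∂L/∂ŷ = 2(ŷ - y) = 2(-3.2 - 2.6) = 2(-5.8) = -11.6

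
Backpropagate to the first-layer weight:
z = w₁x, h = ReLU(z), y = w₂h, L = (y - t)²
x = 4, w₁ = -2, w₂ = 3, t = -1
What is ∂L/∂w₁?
∂L/∂w₁ = 0

Forward pass:
z = w₁x = -2×4 = -8
h = ReLU(-8) = 0
y = w₂h = 3×0 = 0

Backward pass:
∂L/∂y = 2(y - t) = 2(0 - -1) = 2
∂y/∂h = w₂ = 3
∂h/∂z = 0 (ReLU derivative)
∂z/∂w₁ = x = 4

∂L/∂w₁ = 2 × 3 × 0 × 4 = 0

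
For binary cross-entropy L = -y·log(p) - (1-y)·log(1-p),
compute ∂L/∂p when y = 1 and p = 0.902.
∂L/∂p = -1.109

∂L/∂p = -y/p + (1-y)/(1-p) = -1/0.902 + 0 = -1.109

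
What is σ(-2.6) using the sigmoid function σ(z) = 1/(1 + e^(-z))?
0.06914

sigmoid(-2.6) = 1/(1 + e^(2.6)) = 1/(1 + 13.46) = 0.06914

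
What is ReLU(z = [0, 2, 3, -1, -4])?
h = [0, 2, 3, 0, 0]

ReLU applied element-wise: max(0,0)=0, max(0,2)=2, max(0,3)=3, max(0,-1)=0, max(0,-4)=0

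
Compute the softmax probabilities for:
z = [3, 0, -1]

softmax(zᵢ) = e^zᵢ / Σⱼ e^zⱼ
p = [0.9362, 0.0466, 0.0171]

exp(z) = [20.09, 1, 0.3679]
Sum = 21.45
p = [0.9362, 0.0466, 0.0171]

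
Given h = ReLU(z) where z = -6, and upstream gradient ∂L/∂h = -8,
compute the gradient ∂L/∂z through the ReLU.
∂L/∂z = 0

h = ReLU(-6) = 0
Since z < 0: ∂h/∂z = 0
∂L/∂z = ∂L/∂h · ∂h/∂z = -8 × 0 = 0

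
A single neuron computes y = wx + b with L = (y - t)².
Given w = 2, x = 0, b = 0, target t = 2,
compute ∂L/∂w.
∂L/∂w = 0

y = wx + b = (2)(0) + 0 = 0
∂L/∂y = 2(y - t) = 2(0 - 2) = -4
∂y/∂w = x = 0
∂L/∂w = ∂L/∂y · ∂y/∂w = -4 × 0 = 0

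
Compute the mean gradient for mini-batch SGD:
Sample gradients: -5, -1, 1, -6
Average gradient = -2.75

Average = (1/4)(-5 + -1 + 1 + -6) = -11/4 = -2.75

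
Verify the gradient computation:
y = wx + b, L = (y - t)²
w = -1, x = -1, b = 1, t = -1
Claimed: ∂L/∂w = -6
Correct

y = (-1)(-1) + 1 = 2
∂L/∂y = 2(y - t) = 2(2 - -1) = 6
∂y/∂w = x = -1
∂L/∂w = 6 × -1 = -6

Claimed value: -6
Correct: The correct gradient is -6.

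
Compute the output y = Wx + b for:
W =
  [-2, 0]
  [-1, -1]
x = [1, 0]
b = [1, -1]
y = [-1, -2]

Wx = [-2×1 + 0×0, -1×1 + -1×0]
   = [-2, -1]
y = Wx + b = [-2 + 1, -1 + -1] = [-1, -2]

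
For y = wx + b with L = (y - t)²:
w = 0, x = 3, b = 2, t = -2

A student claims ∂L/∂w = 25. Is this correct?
Incorrect

y = (0)(3) + 2 = 2
∂L/∂y = 2(y - t) = 2(2 - -2) = 8
∂y/∂w = x = 3
∂L/∂w = 8 × 3 = 24

Claimed value: 25
Incorrect: The correct gradient is 24.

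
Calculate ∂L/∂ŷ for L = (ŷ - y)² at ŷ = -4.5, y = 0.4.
∂L/∂ŷ = -9.8

∂L/∂ŷ = 2(ŷ - y) = 2(-4.5 - 0.4) = 2(-4.9) = -9.8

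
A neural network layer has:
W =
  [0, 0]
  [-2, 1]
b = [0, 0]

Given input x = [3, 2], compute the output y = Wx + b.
y = [0, -4]

Wx = [0×3 + 0×2, -2×3 + 1×2]
   = [0, -4]
y = Wx + b = [0 + 0, -4 + 0] = [0, -4]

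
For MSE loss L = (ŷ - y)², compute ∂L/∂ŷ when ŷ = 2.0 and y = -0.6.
∂L/∂ŷ = 5.2

∂L/∂ŷ = 2(ŷ - y) = 2(2.0 - -0.6) = 2(2.6) = 5.2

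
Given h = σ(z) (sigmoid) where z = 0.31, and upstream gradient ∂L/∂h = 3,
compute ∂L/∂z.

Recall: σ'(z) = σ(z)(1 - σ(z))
∂L/∂z = 0.7323

σ(0.31) = 0.5769
σ'(0.31) = σ(0.31)(1 - σ(0.31)) = 0.5769 × 0.4231 = 0.2441
∂L/∂z = ∂L/∂h · σ'(z) = 3 × 0.2441 = 0.7323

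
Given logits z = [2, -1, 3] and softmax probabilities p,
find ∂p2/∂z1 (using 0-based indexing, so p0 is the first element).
∂p2/∂z1 = -0.009532

p = softmax(z) = [0.2654, 0.01321, 0.7214]
p2 = 0.7214, p1 = 0.01321

∂p2/∂z1 = -p2 × p1 = -0.7214 × 0.01321 = -0.009532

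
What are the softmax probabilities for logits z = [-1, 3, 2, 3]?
p = [0.0077, 0.4191, 0.1542, 0.4191]

exp(z) = [0.3679, 20.09, 7.389, 20.09]
Sum = 47.93
p = [0.0077, 0.4191, 0.1542, 0.4191]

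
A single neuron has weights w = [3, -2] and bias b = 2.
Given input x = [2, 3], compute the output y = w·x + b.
y = 2

y = (3)(2) + (-2)(3) + 2 = 2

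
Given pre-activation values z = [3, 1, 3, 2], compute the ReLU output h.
h = [3, 1, 3, 2]

ReLU applied element-wise: max(0,3)=3, max(0,1)=1, max(0,3)=3, max(0,2)=2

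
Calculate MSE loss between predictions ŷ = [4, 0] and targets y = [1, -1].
MSE = 5

MSE = (1/2)((4-1)² + (0--1)²) = (1/2)(9 + 1) = 5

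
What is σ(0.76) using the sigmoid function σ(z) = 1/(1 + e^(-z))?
0.6814

sigmoid(0.76) = 1/(1 + e^(-0.76)) = 1/(1 + 0.4677) = 0.6814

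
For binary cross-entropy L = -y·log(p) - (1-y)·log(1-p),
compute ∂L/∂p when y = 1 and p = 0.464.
∂L/∂p = -2.155

∂L/∂p = -y/p + (1-y)/(1-p) = -1/0.464 + 0 = -2.155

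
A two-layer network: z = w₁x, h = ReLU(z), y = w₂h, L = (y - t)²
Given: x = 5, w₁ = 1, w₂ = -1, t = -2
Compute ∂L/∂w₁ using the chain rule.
∂L/∂w₁ = 30

Forward pass:
z = w₁x = 1×5 = 5
h = ReLU(5) = 5
y = w₂h = -1×5 = -5

Backward pass:
∂L/∂y = 2(y - t) = 2(-5 - -2) = -6
∂y/∂h = w₂ = -1
∂h/∂z = 1 (ReLU derivative)
∂z/∂w₁ = x = 5

∂L/∂w₁ = -6 × -1 × 1 × 5 = 30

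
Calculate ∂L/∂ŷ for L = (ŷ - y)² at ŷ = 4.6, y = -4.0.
∂L/∂ŷ = 17.2

∂L/∂ŷ = 2(ŷ - y) = 2(4.6 - -4.0) = 2(8.6) = 17.2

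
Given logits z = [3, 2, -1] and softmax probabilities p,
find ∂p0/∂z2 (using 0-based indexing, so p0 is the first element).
∂p0/∂z2 = -0.009532

p = softmax(z) = [0.7214, 0.2654, 0.01321]
p0 = 0.7214, p2 = 0.01321

∂p0/∂z2 = -p0 × p2 = -0.7214 × 0.01321 = -0.009532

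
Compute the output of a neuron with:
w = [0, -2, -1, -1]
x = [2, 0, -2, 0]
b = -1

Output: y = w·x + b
y = 1

y = (0)(2) + (-2)(0) + (-1)(-2) + (-1)(0) + -1 = 1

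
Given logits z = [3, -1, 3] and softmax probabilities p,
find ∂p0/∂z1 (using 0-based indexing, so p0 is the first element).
∂p0/∂z1 = -0.004496

p = softmax(z) = [0.4955, 0.009075, 0.4955]
p0 = 0.4955, p1 = 0.009075

∂p0/∂z1 = -p0 × p1 = -0.4955 × 0.009075 = -0.004496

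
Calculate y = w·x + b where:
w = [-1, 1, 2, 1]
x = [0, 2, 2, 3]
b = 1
y = 10

y = (-1)(0) + (1)(2) + (2)(2) + (1)(3) + 1 = 10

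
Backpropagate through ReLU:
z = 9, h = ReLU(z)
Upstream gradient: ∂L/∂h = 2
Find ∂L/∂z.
∂L/∂z = 2

h = ReLU(9) = 9
Since z > 0: ∂h/∂z = 1
∂L/∂z = ∂L/∂h · ∂h/∂z = 2 × 1 = 2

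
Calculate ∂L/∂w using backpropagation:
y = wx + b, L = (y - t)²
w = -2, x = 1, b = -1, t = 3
∂L/∂w = -12

y = wx + b = (-2)(1) + -1 = -3
∂L/∂y = 2(y - t) = 2(-3 - 3) = -12
∂y/∂w = x = 1
∂L/∂w = ∂L/∂y · ∂y/∂w = -12 × 1 = -12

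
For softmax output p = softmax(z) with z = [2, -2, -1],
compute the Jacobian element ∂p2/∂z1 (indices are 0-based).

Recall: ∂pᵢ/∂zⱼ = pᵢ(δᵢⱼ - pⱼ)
∂p2/∂z1 = -0.0007993

p = softmax(z) = [0.9362, 0.01715, 0.04661]
p2 = 0.04661, p1 = 0.01715

∂p2/∂z1 = -p2 × p1 = -0.04661 × 0.01715 = -0.0007993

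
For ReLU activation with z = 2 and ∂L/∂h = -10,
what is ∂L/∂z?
∂L/∂z = -10

h = ReLU(2) = 2
Since z > 0: ∂h/∂z = 1
∂L/∂z = ∂L/∂h · ∂h/∂z = -10 × 1 = -10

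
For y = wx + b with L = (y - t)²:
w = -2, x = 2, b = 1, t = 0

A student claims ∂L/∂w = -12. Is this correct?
Correct

y = (-2)(2) + 1 = -3
∂L/∂y = 2(y - t) = 2(-3 - 0) = -6
∂y/∂w = x = 2
∂L/∂w = -6 × 2 = -12

Claimed value: -12
Correct: The correct gradient is -12.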